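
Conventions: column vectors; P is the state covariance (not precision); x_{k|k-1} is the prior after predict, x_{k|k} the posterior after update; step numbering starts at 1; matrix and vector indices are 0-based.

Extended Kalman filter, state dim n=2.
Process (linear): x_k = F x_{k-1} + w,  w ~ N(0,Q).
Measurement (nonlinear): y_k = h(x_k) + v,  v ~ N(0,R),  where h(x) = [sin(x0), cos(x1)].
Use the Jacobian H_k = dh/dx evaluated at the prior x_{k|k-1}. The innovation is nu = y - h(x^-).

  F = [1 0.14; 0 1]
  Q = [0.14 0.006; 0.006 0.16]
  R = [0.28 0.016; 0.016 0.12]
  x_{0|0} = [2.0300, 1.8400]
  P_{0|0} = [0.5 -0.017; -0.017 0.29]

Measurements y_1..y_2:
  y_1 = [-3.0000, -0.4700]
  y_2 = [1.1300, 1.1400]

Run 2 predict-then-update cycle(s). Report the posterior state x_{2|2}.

step 1: x^-=[2.2876, 1.8400]  P^-=[0.6409 0.0296; 0.0296 0.4500]  H_jac=[-0.6570 0.0000; 0.0000 -0.9640]  S=[0.5566 0.0347; 0.0347 0.5382]  K=[-0.7562 -0.0042; 0.0154 -0.8071]  nu=[-3.7539, -0.2040]  x^+=[5.1272, 1.9467]  P^+=[0.3224 0.0131; 0.0131 0.1002]
step 2: x^-=[5.3997, 1.9467]  P^-=[0.4680 0.0331; 0.0331 0.2602]  H_jac=[0.6345 0.0000; 0.0000 -0.9302]  S=[0.4684 -0.0035; -0.0035 0.3451]  K=[0.6333 -0.0827; 0.0395 -0.7009]  nu=[1.9030, 1.5071]  x^+=[6.4802, 0.9657]  P^+=[0.2774 -0.0002; -0.0002 0.0897]

x_post = [6.4802, 0.9657]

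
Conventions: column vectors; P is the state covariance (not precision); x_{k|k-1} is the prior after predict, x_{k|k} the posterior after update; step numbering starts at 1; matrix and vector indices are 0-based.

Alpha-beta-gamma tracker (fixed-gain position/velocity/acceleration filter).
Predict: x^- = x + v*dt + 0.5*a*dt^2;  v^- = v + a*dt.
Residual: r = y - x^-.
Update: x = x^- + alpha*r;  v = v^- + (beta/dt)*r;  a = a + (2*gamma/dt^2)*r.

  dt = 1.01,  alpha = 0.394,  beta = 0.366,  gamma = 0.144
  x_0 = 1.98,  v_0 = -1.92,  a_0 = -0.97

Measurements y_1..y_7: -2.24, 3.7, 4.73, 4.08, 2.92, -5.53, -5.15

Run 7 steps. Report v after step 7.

v_post = -8.4001

step 1: x_pred=-0.4539  r=-1.7861  x^+=-1.1577  v^+=-3.5469  a^+=-1.4742
step 2: x_pred=-5.4920  r=9.1920  x^+=-1.8703  v^+=-1.7050  a^+=1.1209
step 3: x_pred=-3.0206  r=7.7506  x^+=0.0331  v^+=2.2358  a^+=3.3091
step 4: x_pred=3.9791  r=0.1009  x^+=4.0188  v^+=5.6145  a^+=3.3376
step 5: x_pred=11.3918  r=-8.4718  x^+=8.0539  v^+=5.9155  a^+=0.9458
step 6: x_pred=14.5110  r=-20.0410  x^+=6.6148  v^+=-0.3916  a^+=-4.7123
step 7: x_pred=3.8158  r=-8.9658  x^+=0.2833  v^+=-8.4001  a^+=-7.2436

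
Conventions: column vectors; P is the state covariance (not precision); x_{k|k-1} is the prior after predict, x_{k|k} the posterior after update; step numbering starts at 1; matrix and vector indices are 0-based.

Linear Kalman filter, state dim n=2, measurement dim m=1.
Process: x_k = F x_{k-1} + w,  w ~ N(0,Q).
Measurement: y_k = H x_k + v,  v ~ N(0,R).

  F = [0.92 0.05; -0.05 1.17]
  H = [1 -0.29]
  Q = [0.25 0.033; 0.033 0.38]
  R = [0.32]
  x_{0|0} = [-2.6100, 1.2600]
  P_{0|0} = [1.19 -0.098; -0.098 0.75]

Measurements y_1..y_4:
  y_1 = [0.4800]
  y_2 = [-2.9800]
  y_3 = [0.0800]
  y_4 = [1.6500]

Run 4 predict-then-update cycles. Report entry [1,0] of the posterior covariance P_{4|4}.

P_post[1,0] = 1.1640

step 1: x^-=[-2.3382, 1.6047]  P^-=[1.2501 -0.0831; -0.0831 1.4211]  S=[1.7378]  K=[0.7332; -0.2850]  nu=[3.2836]  x^+=[0.0694, 0.6690]  P^+=[0.3158 0.2800; 0.2800 1.2800]
step 2: x^-=[0.0973, 0.7792]  P^-=[0.5463 0.3940; 0.3940 2.1002]  S=[0.8144]  K=[0.5305; -0.2640]  nu=[-2.8513]  x^+=[-1.4153, 1.5320]  P^+=[0.3171 0.5081; 0.5081 2.0434]
step 3: x^-=[-1.2255, 1.8632]  P^-=[0.5703 0.6836; 0.6836 3.1186]  S=[0.7560]  K=[0.4920; -0.2920]  nu=[1.8458]  x^+=[-0.3172, 1.3242]  P^+=[0.3872 0.7922; 0.7922 3.0541]
step 4: x^-=[-0.2257, 1.5652]  P^-=[0.6583 1.0446; 1.0446 4.4691]  S=[0.7482]  K=[0.4749; -0.3360]  nu=[2.3296]  x^+=[0.8806, 0.7825]  P^+=[0.4895 1.1640; 1.1640 4.3846]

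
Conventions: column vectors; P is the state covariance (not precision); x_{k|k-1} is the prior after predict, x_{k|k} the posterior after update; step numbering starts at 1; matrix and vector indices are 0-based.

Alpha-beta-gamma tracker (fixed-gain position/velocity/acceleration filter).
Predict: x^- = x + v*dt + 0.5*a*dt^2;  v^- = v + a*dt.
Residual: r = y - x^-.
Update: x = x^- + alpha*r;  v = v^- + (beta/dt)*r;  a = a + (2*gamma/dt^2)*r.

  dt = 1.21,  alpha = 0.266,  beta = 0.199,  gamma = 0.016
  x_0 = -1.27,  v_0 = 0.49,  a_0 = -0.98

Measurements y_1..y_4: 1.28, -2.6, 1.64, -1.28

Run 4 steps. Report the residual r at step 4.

step 1: x_pred=-1.3945  r=2.6745  x^+=-0.6831  v^+=-0.2559  a^+=-0.9215
step 2: x_pred=-1.6674  r=-0.9326  x^+=-1.9155  v^+=-1.5244  a^+=-0.9419
step 3: x_pred=-4.4495  r=6.0895  x^+=-2.8297  v^+=-1.6626  a^+=-0.8088
step 4: x_pred=-5.4336  r=4.1536  x^+=-4.3287  v^+=-1.9582  a^+=-0.7181

resid = 4.1536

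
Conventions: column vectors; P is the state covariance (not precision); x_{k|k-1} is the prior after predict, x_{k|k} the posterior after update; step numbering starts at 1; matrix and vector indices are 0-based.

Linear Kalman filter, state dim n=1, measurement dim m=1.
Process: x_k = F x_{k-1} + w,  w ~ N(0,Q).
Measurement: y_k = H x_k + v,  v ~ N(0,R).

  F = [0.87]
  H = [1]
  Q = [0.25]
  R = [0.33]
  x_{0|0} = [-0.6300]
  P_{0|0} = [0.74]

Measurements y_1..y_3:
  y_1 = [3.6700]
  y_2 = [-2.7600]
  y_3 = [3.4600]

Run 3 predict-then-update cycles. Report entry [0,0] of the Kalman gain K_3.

K[0,0] = 0.5423

step 1: x^-=[-0.5481]  P^-=[0.8101]  S=[1.1401]  K=[0.7106]  nu=[4.2181]  x^+=[2.4491]  P^+=[0.2345]
step 2: x^-=[2.1307]  P^-=[0.4275]  S=[0.7575]  K=[0.5643]  nu=[-4.8907]  x^+=[-0.6293]  P^+=[0.1862]
step 3: x^-=[-0.5475]  P^-=[0.3910]  S=[0.7210]  K=[0.5423]  nu=[4.0075]  x^+=[1.6257]  P^+=[0.1790]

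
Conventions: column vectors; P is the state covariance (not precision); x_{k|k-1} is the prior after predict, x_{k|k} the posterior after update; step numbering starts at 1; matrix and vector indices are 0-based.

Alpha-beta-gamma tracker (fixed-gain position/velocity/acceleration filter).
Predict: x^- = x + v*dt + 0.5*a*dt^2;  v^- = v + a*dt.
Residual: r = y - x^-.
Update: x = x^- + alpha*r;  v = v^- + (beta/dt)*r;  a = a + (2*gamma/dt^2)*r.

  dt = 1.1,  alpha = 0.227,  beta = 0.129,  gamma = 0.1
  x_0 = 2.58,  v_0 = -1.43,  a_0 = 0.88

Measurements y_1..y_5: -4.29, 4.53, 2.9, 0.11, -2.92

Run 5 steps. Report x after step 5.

step 1: x_pred=1.5394  r=-5.8294  x^+=0.2161  v^+=-1.1456  a^+=-0.0835
step 2: x_pred=-1.0946  r=5.6246  x^+=0.1822  v^+=-0.5779  a^+=0.8461
step 3: x_pred=0.0584  r=2.8416  x^+=0.7034  v^+=0.6861  a^+=1.3158
step 4: x_pred=2.2542  r=-2.1442  x^+=1.7675  v^+=1.8821  a^+=0.9614
step 5: x_pred=4.4194  r=-7.3394  x^+=2.7534  v^+=2.0789  a^+=-0.2517

x_post = 2.7534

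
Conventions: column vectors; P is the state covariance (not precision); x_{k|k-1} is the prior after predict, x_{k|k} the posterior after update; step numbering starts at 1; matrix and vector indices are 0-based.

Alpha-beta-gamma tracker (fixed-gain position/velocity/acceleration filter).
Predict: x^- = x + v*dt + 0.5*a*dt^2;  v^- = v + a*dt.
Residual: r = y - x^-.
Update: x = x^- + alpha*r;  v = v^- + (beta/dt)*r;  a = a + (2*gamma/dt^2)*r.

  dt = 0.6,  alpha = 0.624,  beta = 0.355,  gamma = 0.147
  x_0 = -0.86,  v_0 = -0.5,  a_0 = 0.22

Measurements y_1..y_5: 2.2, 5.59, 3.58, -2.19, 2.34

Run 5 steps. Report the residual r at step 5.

resid = 1.7983

step 1: x_pred=-1.1204  r=3.3204  x^+=0.9515  v^+=1.5966  a^+=2.9317
step 2: x_pred=2.4372  r=3.1528  x^+=4.4045  v^+=5.2210  a^+=5.5065
step 3: x_pred=8.5283  r=-4.9483  x^+=5.4406  v^+=5.5971  a^+=1.4654
step 4: x_pred=9.0626  r=-11.2526  x^+=2.0410  v^+=-0.1814  a^+=-7.7243
step 5: x_pred=0.5417  r=1.7983  x^+=1.6639  v^+=-3.7520  a^+=-6.2557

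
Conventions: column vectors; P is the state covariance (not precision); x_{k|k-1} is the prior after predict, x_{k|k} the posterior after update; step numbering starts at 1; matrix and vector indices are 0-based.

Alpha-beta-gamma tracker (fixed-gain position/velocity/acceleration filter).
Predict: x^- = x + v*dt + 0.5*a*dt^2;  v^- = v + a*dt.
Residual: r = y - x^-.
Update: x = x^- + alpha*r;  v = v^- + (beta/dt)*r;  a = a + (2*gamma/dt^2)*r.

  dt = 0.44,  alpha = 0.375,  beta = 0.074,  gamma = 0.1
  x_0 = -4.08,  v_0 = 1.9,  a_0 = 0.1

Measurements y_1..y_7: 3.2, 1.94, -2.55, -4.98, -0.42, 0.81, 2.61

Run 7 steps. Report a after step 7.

step 1: x_pred=-3.2343  r=6.4343  x^+=-0.8215  v^+=3.0261  a^+=6.7470
step 2: x_pred=1.1632  r=0.7768  x^+=1.4545  v^+=6.1255  a^+=7.5495
step 3: x_pred=4.8805  r=-7.4305  x^+=2.0941  v^+=8.1976  a^+=-0.1266
step 4: x_pred=5.6887  r=-10.6687  x^+=1.6880  v^+=6.3476  a^+=-11.1480
step 5: x_pred=3.4018  r=-3.8218  x^+=1.9686  v^+=0.7997  a^+=-15.0961
step 6: x_pred=0.8592  r=-0.0492  x^+=0.8408  v^+=-5.8508  a^+=-15.1470
step 7: x_pred=-3.1998  r=5.8098  x^+=-1.0212  v^+=-11.5384  a^+=-9.1451

a_post = -9.1451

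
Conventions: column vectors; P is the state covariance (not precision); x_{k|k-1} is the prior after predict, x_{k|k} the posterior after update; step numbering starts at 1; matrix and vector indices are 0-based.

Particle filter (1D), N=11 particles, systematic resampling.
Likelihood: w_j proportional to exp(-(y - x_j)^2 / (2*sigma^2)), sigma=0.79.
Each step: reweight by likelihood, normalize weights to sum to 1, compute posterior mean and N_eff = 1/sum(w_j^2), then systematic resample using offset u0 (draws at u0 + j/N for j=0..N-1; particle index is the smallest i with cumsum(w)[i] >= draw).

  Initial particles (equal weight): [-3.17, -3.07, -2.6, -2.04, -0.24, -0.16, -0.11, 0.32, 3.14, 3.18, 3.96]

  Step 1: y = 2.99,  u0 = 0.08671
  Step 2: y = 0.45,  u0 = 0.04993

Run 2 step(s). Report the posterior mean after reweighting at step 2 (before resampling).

post_mean = 3.1638

step 1: w=[0.0000, 0.0000, 0.0000, 0.0000, 0.0001, 0.0001, 0.0002, 0.0014, 0.4044, 0.4000, 0.1938]  mean=3.3096  Neff=2.7692  idx=[8, 8, 8, 8, 9, 9, 9, 9, 10, 10, 10]
step 2: w=[0.1349, 0.1349, 0.1349, 0.1349, 0.1134, 0.1134, 0.1134, 0.1134, 0.0023, 0.0023, 0.0023]  mean=3.1638  Neff=8.0499  idx=[0, 1, 1, 2, 3, 3, 4, 5, 6, 6, 7]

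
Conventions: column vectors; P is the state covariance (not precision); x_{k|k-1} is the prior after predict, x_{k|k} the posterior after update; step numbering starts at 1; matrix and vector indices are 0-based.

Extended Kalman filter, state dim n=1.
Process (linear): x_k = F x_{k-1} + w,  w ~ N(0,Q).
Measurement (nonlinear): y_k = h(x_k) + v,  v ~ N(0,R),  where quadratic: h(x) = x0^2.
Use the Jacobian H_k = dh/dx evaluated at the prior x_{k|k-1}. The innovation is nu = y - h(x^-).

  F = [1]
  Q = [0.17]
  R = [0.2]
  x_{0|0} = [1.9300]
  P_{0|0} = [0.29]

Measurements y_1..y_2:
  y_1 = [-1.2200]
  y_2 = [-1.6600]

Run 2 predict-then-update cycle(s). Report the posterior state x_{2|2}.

step 1: x^-=[1.9300]  P^-=[0.4600]  H_jac=[3.8600]  S=[7.0538]  K=[0.2517]  nu=[-4.9449]  x^+=[0.6853]  P^+=[0.0130]
step 2: x^-=[0.6853]  P^-=[0.1830]  H_jac=[1.3705]  S=[0.5438]  K=[0.4613]  nu=[-2.1296]  x^+=[-0.2971]  P^+=[0.0673]

x_post = [-0.2971]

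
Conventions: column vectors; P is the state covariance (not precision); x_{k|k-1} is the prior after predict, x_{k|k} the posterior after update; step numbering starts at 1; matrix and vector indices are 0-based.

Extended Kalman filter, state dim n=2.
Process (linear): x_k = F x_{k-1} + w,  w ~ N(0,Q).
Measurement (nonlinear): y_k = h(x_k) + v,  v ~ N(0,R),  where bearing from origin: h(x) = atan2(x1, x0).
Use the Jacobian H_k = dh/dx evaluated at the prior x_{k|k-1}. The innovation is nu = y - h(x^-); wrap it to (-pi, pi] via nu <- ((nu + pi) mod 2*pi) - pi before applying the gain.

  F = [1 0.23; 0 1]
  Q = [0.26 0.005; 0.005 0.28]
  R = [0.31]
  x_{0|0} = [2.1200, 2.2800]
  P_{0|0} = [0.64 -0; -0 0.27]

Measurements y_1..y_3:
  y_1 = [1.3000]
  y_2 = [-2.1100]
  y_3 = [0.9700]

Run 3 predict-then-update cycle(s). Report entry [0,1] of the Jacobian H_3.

step 1: x^-=[2.6444, 2.2800]  P^-=[0.9143 0.0671; 0.0671 0.5500]  H_jac=[-0.1870 0.2169]  S=[0.3624]  K=[-0.4316; 0.2946]  nu=[0.5885]  x^+=[2.3904, 2.4533]  P^+=[0.8468 0.1132; 0.1132 0.5186]
step 2: x^-=[2.9547, 2.4533]  P^-=[1.1863 0.2374; 0.2374 0.7986]  H_jac=[-0.1663 0.2003]  S=[0.3590]  K=[-0.4171; 0.3356]  nu=[-2.8030]  x^+=[4.1237, 1.5128]  P^+=[1.1238 0.2877; 0.2877 0.7581]
step 3: x^-=[4.4717, 1.5128]  P^-=[1.5562 0.4671; 0.4671 1.0381]  H_jac=[-0.0679 0.2007]  S=[0.3462]  K=[-0.0344; 0.5101]  nu=[0.6438]  x^+=[4.4495, 1.8412]  P^+=[1.5558 0.4731; 0.4731 0.9480]

H_jac[0,1] = 0.2007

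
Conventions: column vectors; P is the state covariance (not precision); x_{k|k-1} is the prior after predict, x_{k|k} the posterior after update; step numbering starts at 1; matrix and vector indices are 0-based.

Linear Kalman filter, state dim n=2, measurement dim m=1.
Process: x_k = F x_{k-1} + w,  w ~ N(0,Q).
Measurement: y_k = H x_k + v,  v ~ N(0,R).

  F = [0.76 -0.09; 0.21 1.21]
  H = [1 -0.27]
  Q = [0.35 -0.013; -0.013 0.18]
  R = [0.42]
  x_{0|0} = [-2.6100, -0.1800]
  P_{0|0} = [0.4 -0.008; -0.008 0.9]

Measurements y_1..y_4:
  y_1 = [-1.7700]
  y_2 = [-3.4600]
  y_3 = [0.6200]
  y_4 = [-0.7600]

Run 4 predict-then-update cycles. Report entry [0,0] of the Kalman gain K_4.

step 1: x^-=[-1.9674, -0.7659]  P^-=[0.5894 -0.0544; -0.0544 1.5113]  S=[1.1490]  K=[0.5258; -0.4025]  nu=[-0.0094]  x^+=[-1.9723, -0.7621]  P^+=[0.2718 0.1888; 0.1888 1.3252]
step 2: x^-=[-1.4304, -1.3364]  P^-=[0.4919 0.0561; 0.0561 2.2281]  S=[1.0440]  K=[0.4566; -0.5225]  nu=[-2.3904]  x^+=[-2.5220, -0.0874]  P^+=[0.2742 0.3052; 0.3052 1.9431]
step 3: x^-=[-1.9088, -0.6354]  P^-=[0.4824 0.0940; 0.0940 3.1920]  S=[1.0843]  K=[0.4215; -0.7081]  nu=[2.3573]  x^+=[-0.9153, -2.3046]  P^+=[0.2898 0.4176; 0.4176 2.6483]
step 4: x^-=[-0.4882, -2.9808]  P^-=[0.4817 0.1210; 0.1210 4.2824]  S=[1.1485]  K=[0.3909; -0.9014]  nu=[-1.0766]  x^+=[-0.9091, -2.0104]  P^+=[0.3061 0.5257; 0.5257 3.3493]

K[0,0] = 0.3909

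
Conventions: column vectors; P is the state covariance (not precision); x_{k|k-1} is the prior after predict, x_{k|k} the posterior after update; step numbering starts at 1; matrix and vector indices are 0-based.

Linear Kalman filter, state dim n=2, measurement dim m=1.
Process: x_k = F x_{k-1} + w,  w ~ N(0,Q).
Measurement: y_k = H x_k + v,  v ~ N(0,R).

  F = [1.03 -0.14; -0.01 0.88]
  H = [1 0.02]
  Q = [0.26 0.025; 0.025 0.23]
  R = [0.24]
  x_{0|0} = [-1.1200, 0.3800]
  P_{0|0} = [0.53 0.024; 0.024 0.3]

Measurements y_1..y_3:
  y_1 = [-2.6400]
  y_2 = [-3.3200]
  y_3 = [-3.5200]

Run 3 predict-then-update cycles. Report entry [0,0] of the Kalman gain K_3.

step 1: x^-=[-1.2068, 0.3456]  P^-=[0.8212 0.0044; 0.0044 0.4620]  S=[1.0616]  K=[0.7737; 0.0128]  nu=[-1.4401]  x^+=[-2.3210, 0.3271]  P^+=[0.1858 -0.0062; -0.0062 0.4618]
step 2: x^-=[-2.4364, 0.3111]  P^-=[0.4679 -0.0394; -0.0394 0.5877]  S=[0.7066]  K=[0.6611; -0.0391]  nu=[-0.8898]  x^+=[-3.0247, 0.3459]  P^+=[0.1591 -0.0211; -0.0211 0.5866]
step 3: x^-=[-3.1639, 0.3346]  P^-=[0.4464 -0.0681; -0.0681 0.6847]  S=[0.6839]  K=[0.6507; -0.0795]  nu=[-0.3628]  x^+=[-3.3999, 0.3635]  P^+=[0.1568 -0.0327; -0.0327 0.6804]

K[0,0] = 0.6507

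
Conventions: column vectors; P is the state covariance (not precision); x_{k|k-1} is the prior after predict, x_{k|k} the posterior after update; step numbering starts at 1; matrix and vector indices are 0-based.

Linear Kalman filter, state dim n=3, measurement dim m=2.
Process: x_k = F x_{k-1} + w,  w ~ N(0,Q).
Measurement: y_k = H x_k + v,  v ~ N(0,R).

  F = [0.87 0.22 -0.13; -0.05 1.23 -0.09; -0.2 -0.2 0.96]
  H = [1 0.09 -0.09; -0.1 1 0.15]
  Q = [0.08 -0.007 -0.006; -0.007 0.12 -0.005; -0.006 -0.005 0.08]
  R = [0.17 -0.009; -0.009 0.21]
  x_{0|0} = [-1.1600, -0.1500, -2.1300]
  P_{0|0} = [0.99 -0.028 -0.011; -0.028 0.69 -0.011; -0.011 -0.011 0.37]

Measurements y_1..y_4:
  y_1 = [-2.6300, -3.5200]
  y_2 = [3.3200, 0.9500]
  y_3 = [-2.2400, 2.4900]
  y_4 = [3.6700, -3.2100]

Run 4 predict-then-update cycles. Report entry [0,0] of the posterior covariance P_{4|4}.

step 1: x^-=[-0.7653, 0.0652, -1.7828]  P^-=[0.8614 0.1141 -0.2608; 0.1141 1.1752 -0.2031; -0.2608 -0.2031 0.4944]  S=[1.1157 0.0911; 0.0911 1.3290]  K=[0.8075 -0.0637; 0.1446 0.8428; -0.2853 -0.0578]  nu=[-2.0310, -3.3943]  x^+=[-2.1890, -3.0894, -1.0071]  P^+=[0.1378 -0.0060 -0.0061; -0.0060 0.1855 -0.0696; -0.0061 -0.0696 0.3962]
step 2: x^-=[-2.4532, -3.5999, 0.0888]  P^-=[0.2031 0.0485 -0.1080; 0.0485 0.4203 -0.1653; -0.1080 -0.1653 0.4866]  S=[0.4113 0.0455; 0.0455 0.5873]  K=[0.5303 -0.0207; 0.1740 0.6518; -0.3933 -0.1084]  nu=[6.1052, 4.2912]  x^+=[0.6957, 0.2593, -2.7777]  P^+=[0.0882 0.0029 -0.0213; 0.0029 0.1481 -0.0832; -0.0213 -0.0832 0.4122]
step 3: x^-=[1.0234, 0.5342, -2.8576]  P^-=[0.1715 0.0536 -0.1180; 0.0536 0.3655 -0.1759; -0.1180 -0.1759 0.5097]  S=[0.3824 0.0477; 0.0477 0.5287]  K=[0.4901 -0.0087; 0.1911 0.6140; -0.4544 -0.1249]  nu=[-3.5687, 2.4868]  x^+=[-0.7474, 1.3792, -1.5464]  P^+=[0.0801 0.0064 -0.0307; 0.0064 0.1410 -0.0878; -0.0307 -0.0878 0.4171]
step 4: x^-=[-0.1458, 1.8729, -1.6109]  P^-=[0.1689 0.0573 -0.1268; 0.0573 0.3553 -0.1807; -0.1268 -0.1807 0.5192]  S=[0.3820 0.0495; 0.0495 0.5168]  K=[0.4861 -0.0052; 0.1978 0.6050; -0.4802 -0.1284]  nu=[3.5022, -4.8559]  x^+=[1.5820, -0.3721, -2.6691]  P^+=[0.0788 0.0077 -0.0350; 0.0077 0.1393 -0.0886; -0.0350 -0.0886 0.4165]

P_post[0,0] = 0.0788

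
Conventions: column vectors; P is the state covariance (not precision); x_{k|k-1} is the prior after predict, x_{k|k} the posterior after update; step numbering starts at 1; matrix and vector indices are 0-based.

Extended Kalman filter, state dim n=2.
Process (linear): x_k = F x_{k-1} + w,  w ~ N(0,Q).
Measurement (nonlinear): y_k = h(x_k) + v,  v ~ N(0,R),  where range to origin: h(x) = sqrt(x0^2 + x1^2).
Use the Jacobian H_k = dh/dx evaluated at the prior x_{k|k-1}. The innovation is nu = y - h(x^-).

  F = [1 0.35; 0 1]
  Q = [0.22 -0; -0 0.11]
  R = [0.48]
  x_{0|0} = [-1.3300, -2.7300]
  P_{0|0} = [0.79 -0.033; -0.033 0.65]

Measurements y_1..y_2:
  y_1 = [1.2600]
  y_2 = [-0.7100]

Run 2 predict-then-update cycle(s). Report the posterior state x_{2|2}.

step 1: x^-=[-2.2855, -2.7300]  P^-=[1.0665 0.1945; 0.1945 0.7600]  H_jac=[-0.6419 -0.7668]  S=[1.5578]  K=[-0.5352; -0.4542]  nu=[-2.3004]  x^+=[-1.0543, -1.6851]  P^+=[0.6203 -0.1842; -0.1842 0.4386]
step 2: x^-=[-1.6440, -1.6851]  P^-=[0.7650 -0.0307; -0.0307 0.5486]  H_jac=[-0.6983 -0.7158]  S=[1.1034]  K=[-0.4642; -0.3364]  nu=[-3.0642]  x^+=[-0.2215, -0.6542]  P^+=[0.5272 -0.2031; -0.2031 0.4237]

x_post = [-0.2215, -0.6542]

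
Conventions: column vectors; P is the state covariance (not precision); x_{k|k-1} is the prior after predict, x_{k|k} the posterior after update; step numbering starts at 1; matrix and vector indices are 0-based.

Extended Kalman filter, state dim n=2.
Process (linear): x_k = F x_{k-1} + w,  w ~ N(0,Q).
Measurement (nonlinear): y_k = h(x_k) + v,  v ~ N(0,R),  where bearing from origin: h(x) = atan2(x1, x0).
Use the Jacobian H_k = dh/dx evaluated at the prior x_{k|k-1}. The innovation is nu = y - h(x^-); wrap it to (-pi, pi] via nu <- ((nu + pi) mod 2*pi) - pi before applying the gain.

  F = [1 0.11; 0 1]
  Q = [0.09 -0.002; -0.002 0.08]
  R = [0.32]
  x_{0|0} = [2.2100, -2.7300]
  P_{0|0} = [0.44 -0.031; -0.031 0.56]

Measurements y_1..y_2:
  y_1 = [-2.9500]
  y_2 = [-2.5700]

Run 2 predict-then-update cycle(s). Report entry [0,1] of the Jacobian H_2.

H_jac[0,1] = 0.0688

step 1: x^-=[1.9097, -2.7300]  P^-=[0.5300 0.0286; 0.0286 0.6400]  H_jac=[0.2459 0.1720]  S=[0.3734]  K=[0.3622; 0.3137]  nu=[-1.9896]  x^+=[1.1890, -3.3542]  P^+=[0.4810 -0.0138; -0.0138 0.6033]
step 2: x^-=[0.8201, -3.3542]  P^-=[0.5752 0.0505; 0.0505 0.6833]  H_jac=[0.2813 0.0688]  S=[0.3707]  K=[0.4459; 0.1651]  nu=[-1.2390]  x^+=[0.2676, -3.5587]  P^+=[0.5015 0.0232; 0.0232 0.6731]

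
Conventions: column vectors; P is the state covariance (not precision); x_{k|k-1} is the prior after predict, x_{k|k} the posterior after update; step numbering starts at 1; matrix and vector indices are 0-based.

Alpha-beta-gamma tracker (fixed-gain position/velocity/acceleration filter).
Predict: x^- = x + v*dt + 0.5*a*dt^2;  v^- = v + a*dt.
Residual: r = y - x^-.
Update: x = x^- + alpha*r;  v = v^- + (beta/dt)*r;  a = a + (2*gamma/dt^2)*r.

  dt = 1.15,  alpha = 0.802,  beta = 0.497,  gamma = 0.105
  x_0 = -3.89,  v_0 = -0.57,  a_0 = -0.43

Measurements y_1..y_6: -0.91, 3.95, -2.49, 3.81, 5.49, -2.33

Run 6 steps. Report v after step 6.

v_post = -1.9626

step 1: x_pred=-4.8298  r=3.9198  x^+=-1.6861  v^+=0.6296  a^+=0.1924
step 2: x_pred=-0.8349  r=4.7849  x^+=3.0026  v^+=2.9188  a^+=0.9522
step 3: x_pred=6.9888  r=-9.4788  x^+=-0.6132  v^+=-0.0827  a^+=-0.5529
step 4: x_pred=-1.0739  r=4.8839  x^+=2.8430  v^+=1.3922  a^+=0.2226
step 5: x_pred=4.5912  r=0.8988  x^+=5.3120  v^+=2.0366  a^+=0.3653
step 6: x_pred=7.8957  r=-10.2257  x^+=-0.3053  v^+=-1.9626  a^+=-1.2584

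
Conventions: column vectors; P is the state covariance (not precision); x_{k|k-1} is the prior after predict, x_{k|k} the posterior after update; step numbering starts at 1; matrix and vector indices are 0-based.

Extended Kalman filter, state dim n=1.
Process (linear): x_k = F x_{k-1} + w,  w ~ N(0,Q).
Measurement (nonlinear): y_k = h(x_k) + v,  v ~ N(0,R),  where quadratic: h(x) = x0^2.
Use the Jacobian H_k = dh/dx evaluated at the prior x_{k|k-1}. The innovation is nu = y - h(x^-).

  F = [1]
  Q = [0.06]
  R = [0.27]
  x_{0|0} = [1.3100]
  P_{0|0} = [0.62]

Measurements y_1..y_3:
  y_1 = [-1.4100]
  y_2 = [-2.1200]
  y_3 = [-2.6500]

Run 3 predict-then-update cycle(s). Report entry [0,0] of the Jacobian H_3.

H_jac[0,0] = -0.1746

step 1: x^-=[1.3100]  P^-=[0.6800]  H_jac=[2.6200]  S=[4.9378]  K=[0.3608]  nu=[-3.1261]  x^+=[0.1821]  P^+=[0.0372]
step 2: x^-=[0.1821]  P^-=[0.0972]  H_jac=[0.3641]  S=[0.2829]  K=[0.1251]  nu=[-2.1532]  x^+=[-0.0873]  P^+=[0.0928]
step 3: x^-=[-0.0873]  P^-=[0.1528]  H_jac=[-0.1746]  S=[0.2747]  K=[-0.0971]  nu=[-2.6576]  x^+=[0.1707]  P^+=[0.1502]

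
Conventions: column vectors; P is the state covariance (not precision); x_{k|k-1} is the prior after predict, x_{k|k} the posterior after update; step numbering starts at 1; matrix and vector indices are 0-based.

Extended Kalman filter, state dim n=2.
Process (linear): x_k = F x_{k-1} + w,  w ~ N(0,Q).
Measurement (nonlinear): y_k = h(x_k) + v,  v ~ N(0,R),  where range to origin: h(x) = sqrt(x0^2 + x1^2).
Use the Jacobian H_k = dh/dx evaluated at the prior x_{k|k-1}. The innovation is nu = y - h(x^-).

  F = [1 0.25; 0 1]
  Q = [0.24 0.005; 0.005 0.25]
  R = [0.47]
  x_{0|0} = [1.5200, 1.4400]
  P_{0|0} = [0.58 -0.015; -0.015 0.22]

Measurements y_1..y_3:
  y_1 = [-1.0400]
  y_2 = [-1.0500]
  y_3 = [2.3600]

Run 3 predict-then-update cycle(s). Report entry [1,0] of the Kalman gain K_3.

K[1,0] = -0.5006

step 1: x^-=[1.8800, 1.4400]  P^-=[0.8262 0.0450; 0.0450 0.4700]  H_jac=[0.7939 0.6081]  S=[1.2080]  K=[0.5657; 0.2662]  nu=[-3.4081]  x^+=[-0.0479, 0.5329]  P^+=[0.4397 -0.1369; -0.1369 0.3844]
step 2: x^-=[0.0854, 0.5329]  P^-=[0.6353 -0.0358; -0.0358 0.6344]  H_jac=[0.1582 0.9874]  S=[1.0933]  K=[0.0596; 0.5678]  nu=[-1.5897]  x^+=[-0.0094, -0.3698]  P^+=[0.6314 -0.0728; -0.0728 0.2819]
step 3: x^-=[-0.1018, -0.3698]  P^-=[0.8527 0.0027; 0.0027 0.5319]  H_jac=[-0.2656 -0.9641]  S=[1.0259]  K=[-0.2232; -0.5006]  nu=[1.9765]  x^+=[-0.5431, -1.3591]  P^+=[0.8015 -0.1119; -0.1119 0.2749]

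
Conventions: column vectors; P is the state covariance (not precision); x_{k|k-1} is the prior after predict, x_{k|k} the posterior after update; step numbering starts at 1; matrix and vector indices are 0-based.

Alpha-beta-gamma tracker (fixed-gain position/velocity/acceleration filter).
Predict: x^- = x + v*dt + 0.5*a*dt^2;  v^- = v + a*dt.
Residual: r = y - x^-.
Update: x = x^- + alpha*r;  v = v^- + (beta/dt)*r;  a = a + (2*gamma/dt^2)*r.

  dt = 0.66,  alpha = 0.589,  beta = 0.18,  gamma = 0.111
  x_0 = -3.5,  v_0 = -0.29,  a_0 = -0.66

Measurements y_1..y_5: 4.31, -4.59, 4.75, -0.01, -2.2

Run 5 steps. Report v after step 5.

v_post = 1.3606

step 1: x_pred=-3.8351  r=8.1451  x^+=0.9623  v^+=1.4958  a^+=3.4911
step 2: x_pred=2.7099  r=-7.2999  x^+=-1.5897  v^+=1.8090  a^+=-0.2292
step 3: x_pred=-0.4457  r=5.1957  x^+=2.6146  v^+=3.0747  a^+=2.4187
step 4: x_pred=5.1707  r=-5.1807  x^+=2.1193  v^+=3.2582  a^+=-0.2216
step 5: x_pred=4.2214  r=-6.4214  x^+=0.4392  v^+=1.3606  a^+=-3.4942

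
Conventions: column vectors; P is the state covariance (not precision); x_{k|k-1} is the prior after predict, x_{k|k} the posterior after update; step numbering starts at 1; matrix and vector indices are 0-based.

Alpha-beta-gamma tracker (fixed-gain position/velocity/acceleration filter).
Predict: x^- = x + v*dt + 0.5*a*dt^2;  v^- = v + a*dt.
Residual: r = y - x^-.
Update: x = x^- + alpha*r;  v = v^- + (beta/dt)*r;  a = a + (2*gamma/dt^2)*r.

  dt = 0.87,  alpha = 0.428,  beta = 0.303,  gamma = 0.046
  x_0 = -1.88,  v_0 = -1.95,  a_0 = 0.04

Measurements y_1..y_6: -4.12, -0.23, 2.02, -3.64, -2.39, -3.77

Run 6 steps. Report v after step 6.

v_post = -0.1987

step 1: x_pred=-3.5614  r=-0.5586  x^+=-3.8005  v^+=-2.1098  a^+=-0.0279
step 2: x_pred=-5.6465  r=5.4165  x^+=-3.3282  v^+=-0.2476  a^+=0.6305
step 3: x_pred=-3.3051  r=5.3251  x^+=-1.0259  v^+=2.1555  a^+=1.2777
step 4: x_pred=1.3329  r=-4.9729  x^+=-0.7955  v^+=1.5352  a^+=0.6733
step 5: x_pred=0.7949  r=-3.1849  x^+=-0.5682  v^+=1.0117  a^+=0.2861
step 6: x_pred=0.4202  r=-4.1902  x^+=-1.3732  v^+=-0.1987  a^+=-0.2232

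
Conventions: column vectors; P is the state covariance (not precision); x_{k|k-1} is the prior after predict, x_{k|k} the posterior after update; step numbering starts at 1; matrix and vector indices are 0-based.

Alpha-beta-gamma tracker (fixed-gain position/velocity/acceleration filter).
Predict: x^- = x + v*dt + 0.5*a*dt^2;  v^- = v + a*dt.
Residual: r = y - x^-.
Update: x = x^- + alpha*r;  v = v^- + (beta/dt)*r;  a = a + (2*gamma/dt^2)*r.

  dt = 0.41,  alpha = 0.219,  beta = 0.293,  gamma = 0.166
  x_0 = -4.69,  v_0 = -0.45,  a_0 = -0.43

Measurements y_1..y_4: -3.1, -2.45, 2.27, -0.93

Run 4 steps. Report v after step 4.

step 1: x_pred=-4.9106  r=1.8106  x^+=-4.5141  v^+=0.6676  a^+=3.1460
step 2: x_pred=-3.9760  r=1.5260  x^+=-3.6418  v^+=3.0480  a^+=6.1598
step 3: x_pred=-1.8743  r=4.1443  x^+=-0.9667  v^+=8.5352  a^+=14.3450
step 4: x_pred=3.7384  r=-4.6684  x^+=2.7160  v^+=11.0805  a^+=5.1248

v_post = 11.0805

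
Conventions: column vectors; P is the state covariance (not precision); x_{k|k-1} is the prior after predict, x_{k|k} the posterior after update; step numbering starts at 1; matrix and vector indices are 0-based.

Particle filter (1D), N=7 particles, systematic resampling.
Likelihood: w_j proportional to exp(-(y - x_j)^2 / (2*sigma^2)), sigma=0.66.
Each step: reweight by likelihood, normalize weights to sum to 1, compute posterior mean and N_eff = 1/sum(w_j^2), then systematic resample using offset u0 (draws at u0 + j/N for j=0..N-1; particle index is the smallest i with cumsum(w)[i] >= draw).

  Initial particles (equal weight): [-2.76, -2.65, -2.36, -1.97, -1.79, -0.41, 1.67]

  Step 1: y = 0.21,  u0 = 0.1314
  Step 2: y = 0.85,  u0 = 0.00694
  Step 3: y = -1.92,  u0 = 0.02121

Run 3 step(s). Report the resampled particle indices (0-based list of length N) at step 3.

step 1: w=[0.0001, 0.0001, 0.0007, 0.0057, 0.0136, 0.8636, 0.1162]  mean=-0.1977  Neff=1.3167  idx=[5, 5, 5, 5, 5, 5, 6]
step 2: w=[0.1129, 0.1129, 0.1129, 0.1129, 0.1129, 0.1129, 0.3227]  mean=0.2613  Neff=5.5370  idx=[0, 1, 2, 3, 5, 6, 6]
step 3: w=[0.2000, 0.2000, 0.2000, 0.2000, 0.2000, 0.0000, 0.0000]  mean=-0.4100  Neff=5.0000  idx=[0, 0, 1, 2, 2, 3, 4]

resampled_idx = [0, 0, 1, 2, 2, 3, 4]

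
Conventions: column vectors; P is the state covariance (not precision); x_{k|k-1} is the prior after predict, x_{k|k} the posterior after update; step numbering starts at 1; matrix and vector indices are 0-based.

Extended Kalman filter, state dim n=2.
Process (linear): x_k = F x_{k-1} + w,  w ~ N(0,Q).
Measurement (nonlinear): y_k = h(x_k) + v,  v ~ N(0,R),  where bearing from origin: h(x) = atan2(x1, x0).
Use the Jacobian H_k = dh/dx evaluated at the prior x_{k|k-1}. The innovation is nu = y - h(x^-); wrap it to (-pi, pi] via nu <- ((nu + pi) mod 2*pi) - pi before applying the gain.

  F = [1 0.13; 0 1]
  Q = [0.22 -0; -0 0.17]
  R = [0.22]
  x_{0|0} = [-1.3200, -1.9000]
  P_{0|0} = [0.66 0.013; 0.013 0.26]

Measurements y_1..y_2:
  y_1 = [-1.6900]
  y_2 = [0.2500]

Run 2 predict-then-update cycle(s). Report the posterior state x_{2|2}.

x_post = [0.6380, -2.5684]

step 1: x^-=[-1.5670, -1.9000]  P^-=[0.8878 0.0468; 0.0468 0.4300]  H_jac=[0.3132 -0.2583]  S=[0.3282]  K=[0.8104; -0.2938]  nu=[0.5704]  x^+=[-1.1047, -2.0676]  P^+=[0.6722 0.1249; 0.1249 0.4017]
step 2: x^-=[-1.3735, -2.0676]  P^-=[0.9315 0.1772; 0.1772 0.5717]  H_jac=[0.3356 -0.2229]  S=[0.3268]  K=[0.8356; -0.2080]  nu=[2.4072]  x^+=[0.6380, -2.5684]  P^+=[0.7033 0.2340; 0.2340 0.5575]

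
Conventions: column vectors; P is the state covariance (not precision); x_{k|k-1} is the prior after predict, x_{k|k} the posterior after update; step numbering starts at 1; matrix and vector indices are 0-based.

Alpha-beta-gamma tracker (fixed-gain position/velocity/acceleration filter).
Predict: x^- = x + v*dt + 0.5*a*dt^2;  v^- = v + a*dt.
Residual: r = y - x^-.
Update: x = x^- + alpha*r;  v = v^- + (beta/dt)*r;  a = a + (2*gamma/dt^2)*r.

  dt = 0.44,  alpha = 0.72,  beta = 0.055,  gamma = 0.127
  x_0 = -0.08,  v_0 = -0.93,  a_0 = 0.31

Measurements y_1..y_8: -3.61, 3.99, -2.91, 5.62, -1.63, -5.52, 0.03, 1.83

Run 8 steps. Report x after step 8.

x_post = 0.9696

step 1: x_pred=-0.4592  r=-3.1508  x^+=-2.7278  v^+=-1.1875  a^+=-3.8238
step 2: x_pred=-3.6204  r=7.6104  x^+=1.8591  v^+=-1.9186  a^+=6.1609
step 3: x_pred=1.6113  r=-4.5213  x^+=-1.6440  v^+=0.2270  a^+=0.2291
step 4: x_pred=-1.5220  r=7.1420  x^+=3.6202  v^+=1.2206  a^+=9.5992
step 5: x_pred=5.0865  r=-6.7165  x^+=0.2506  v^+=4.6047  a^+=0.7873
step 6: x_pred=2.3529  r=-7.8729  x^+=-3.3156  v^+=3.9670  a^+=-9.5418
step 7: x_pred=-2.4938  r=2.5238  x^+=-0.6767  v^+=0.0841  a^+=-6.2306
step 8: x_pred=-1.2428  r=3.0728  x^+=0.9696  v^+=-2.2733  a^+=-2.1992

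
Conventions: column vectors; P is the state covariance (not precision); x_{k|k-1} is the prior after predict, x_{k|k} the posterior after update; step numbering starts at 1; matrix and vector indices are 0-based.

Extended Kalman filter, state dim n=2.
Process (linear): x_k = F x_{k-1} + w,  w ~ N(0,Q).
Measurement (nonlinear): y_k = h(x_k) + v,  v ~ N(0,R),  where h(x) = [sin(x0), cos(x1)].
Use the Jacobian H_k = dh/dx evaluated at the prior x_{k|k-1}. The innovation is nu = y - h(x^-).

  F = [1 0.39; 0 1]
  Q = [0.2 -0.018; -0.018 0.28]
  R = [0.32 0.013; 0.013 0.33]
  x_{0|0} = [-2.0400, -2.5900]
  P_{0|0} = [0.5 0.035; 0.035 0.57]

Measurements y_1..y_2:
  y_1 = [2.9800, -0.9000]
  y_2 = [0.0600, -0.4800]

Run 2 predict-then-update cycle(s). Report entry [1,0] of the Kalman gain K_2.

step 1: x^-=[-3.0501, -2.5900]  P^-=[0.8140 0.2393; 0.2393 0.8500]  H_jac=[-0.9958 0.0000; 0.0000 0.5240]  S=[1.1272 -0.1119; -0.1119 0.5634]  K=[-0.7110 0.0814; -0.1356 0.7637]  nu=[3.0714, -0.0483]  x^+=[-5.2379, -3.0434]  P^+=[0.2274 0.0336; 0.0336 0.4775]
step 2: x^-=[-6.4248, -3.0434]  P^-=[0.5263 0.2018; 0.2018 0.7575]  H_jac=[0.9900 0.0000; 0.0000 0.0980]  S=[0.8358 0.0326; 0.0326 0.3373]  K=[0.6234 -0.0016; 0.2314 0.1978]  nu=[0.2012, 0.5152]  x^+=[-6.3002, -2.8949]  P^+=[0.2015 0.0774; 0.0774 0.6966]

K[1,0] = 0.2314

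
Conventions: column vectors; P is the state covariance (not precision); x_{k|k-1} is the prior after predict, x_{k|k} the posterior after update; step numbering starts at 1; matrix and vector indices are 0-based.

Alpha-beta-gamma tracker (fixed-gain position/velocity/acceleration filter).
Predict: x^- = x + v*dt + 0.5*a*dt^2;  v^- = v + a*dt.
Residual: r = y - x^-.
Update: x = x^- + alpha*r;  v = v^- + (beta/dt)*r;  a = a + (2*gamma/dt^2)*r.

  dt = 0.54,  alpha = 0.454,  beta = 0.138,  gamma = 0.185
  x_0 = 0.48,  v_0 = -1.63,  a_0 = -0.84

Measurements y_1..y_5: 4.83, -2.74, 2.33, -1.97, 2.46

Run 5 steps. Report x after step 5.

step 1: x_pred=-0.5227  r=5.3527  x^+=1.9074  v^+=-0.7157  a^+=5.9518
step 2: x_pred=2.3887  r=-5.1287  x^+=0.0603  v^+=1.1876  a^+=-0.5559
step 3: x_pred=0.6206  r=1.7094  x^+=1.3966  v^+=1.3243  a^+=1.6132
step 4: x_pred=2.3470  r=-4.3170  x^+=0.3871  v^+=1.0922  a^+=-3.8644
step 5: x_pred=0.4134  r=2.0466  x^+=1.3426  v^+=-0.4716  a^+=-1.2676

x_post = 1.3426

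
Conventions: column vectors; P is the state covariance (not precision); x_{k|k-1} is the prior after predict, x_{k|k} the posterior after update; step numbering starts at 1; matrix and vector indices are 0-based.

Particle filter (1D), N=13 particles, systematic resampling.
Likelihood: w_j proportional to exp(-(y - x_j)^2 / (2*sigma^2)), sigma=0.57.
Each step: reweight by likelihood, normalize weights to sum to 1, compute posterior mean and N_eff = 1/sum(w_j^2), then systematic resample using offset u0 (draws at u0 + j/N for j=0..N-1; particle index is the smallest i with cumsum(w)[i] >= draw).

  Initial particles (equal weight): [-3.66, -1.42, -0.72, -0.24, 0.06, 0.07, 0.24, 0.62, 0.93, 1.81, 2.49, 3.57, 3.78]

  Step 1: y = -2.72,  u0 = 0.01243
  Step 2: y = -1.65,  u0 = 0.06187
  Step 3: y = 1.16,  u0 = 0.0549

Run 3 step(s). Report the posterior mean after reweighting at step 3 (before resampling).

step 1: w=[0.7706, 0.2228, 0.0064, 0.0002, 0.0000, 0.0000, 0.0000, 0.0000, 0.0000, 0.0000, 0.0000, 0.0000, 0.0000]  mean=-3.1413  Neff=1.5541  idx=[0, 0, 0, 0, 0, 0, 0, 0, 0, 0, 1, 1, 1]
step 2: w=[0.0007, 0.0007, 0.0007, 0.0007, 0.0007, 0.0007, 0.0007, 0.0007, 0.0007, 0.0007, 0.3309, 0.3309, 0.3309]  mean=-1.4360  Neff=3.0434  idx=[10, 10, 10, 10, 11, 11, 11, 11, 12, 12, 12, 12, 12]
step 3: w=[0.0769, 0.0769, 0.0769, 0.0769, 0.0769, 0.0769, 0.0769, 0.0769, 0.0769, 0.0769, 0.0769, 0.0769, 0.0769]  mean=-1.4200  Neff=13.0000  idx=[0, 1, 2, 3, 4, 5, 6, 7, 8, 9, 10, 11, 12]

post_mean = -1.4200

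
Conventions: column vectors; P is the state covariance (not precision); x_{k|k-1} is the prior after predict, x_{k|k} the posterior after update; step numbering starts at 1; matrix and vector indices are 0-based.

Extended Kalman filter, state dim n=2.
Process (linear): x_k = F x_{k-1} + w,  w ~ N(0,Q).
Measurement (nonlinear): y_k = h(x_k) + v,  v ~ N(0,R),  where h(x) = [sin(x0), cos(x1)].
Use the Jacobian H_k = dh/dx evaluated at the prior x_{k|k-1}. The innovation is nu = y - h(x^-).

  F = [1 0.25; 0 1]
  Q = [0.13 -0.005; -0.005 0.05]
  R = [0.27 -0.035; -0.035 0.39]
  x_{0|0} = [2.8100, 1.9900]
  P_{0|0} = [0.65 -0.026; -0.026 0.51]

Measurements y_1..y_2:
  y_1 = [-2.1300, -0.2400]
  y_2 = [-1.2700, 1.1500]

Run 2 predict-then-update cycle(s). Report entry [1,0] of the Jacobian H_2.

H_jac[1,0] = 0.0000

step 1: x^-=[3.3075, 1.9900]  P^-=[0.7989 0.0965; 0.0965 0.5600]  H_jac=[-0.9863 0.0000; 0.0000 -0.9134]  S=[1.0471 0.0519; 0.0519 0.8572]  K=[-0.7496 -0.0574; -0.0615 -0.5930]  nu=[-1.9649, 0.1670]  x^+=[4.7708, 2.0118]  P^+=[0.2032 -0.0042; -0.0042 0.2508]
step 2: x^-=[5.2738, 2.0118]  P^-=[0.3468 0.0535; 0.0535 0.3008]  H_jac=[0.5323 0.0000; 0.0000 -0.9043]  S=[0.3683 -0.0608; -0.0608 0.6360]  K=[0.4965 -0.0286; 0.0069 -0.4271]  nu=[-0.4235, 1.5768]  x^+=[5.0183, 1.3354]  P^+=[0.2537 0.0316; 0.0316 0.1844]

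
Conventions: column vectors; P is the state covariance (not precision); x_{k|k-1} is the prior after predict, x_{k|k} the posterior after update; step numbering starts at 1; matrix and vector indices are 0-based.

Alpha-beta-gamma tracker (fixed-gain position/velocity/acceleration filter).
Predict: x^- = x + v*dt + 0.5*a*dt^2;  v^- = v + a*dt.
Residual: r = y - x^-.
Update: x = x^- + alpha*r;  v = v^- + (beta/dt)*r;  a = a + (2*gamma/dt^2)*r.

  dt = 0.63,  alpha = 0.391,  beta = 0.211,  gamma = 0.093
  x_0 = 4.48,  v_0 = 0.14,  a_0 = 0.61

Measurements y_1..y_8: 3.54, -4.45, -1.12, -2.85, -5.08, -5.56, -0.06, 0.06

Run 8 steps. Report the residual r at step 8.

step 1: x_pred=4.6893  r=-1.1493  x^+=4.2399  v^+=0.1394  a^+=0.0714
step 2: x_pred=4.3419  r=-8.7919  x^+=0.9043  v^+=-2.7602  a^+=-4.0487
step 3: x_pred=-1.6381  r=0.5181  x^+=-1.4355  v^+=-5.1374  a^+=-3.8059
step 4: x_pred=-5.4274  r=2.5774  x^+=-4.4196  v^+=-6.6719  a^+=-2.5981
step 5: x_pred=-9.1385  r=4.0585  x^+=-7.5516  v^+=-6.9494  a^+=-0.6961
step 6: x_pred=-12.0679  r=6.5079  x^+=-9.5233  v^+=-5.2083  a^+=2.3537
step 7: x_pred=-12.3375  r=12.2775  x^+=-7.5370  v^+=0.3864  a^+=8.1073
step 8: x_pred=-5.6846  r=5.7446  x^+=-3.4385  v^+=7.4180  a^+=10.7994

resid = 5.7446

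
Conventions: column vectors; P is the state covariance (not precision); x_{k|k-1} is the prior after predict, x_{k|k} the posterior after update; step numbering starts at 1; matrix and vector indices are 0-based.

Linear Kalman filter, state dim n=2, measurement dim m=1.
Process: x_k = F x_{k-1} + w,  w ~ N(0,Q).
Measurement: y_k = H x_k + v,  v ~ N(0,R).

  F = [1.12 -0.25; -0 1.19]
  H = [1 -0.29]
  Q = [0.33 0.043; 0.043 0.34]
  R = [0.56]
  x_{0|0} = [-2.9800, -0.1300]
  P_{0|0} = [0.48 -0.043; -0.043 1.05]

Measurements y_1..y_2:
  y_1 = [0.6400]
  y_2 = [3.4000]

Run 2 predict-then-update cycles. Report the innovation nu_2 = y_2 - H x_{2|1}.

step 1: x^-=[-3.3051, -0.1547]  P^-=[1.0218 -0.3267; -0.3267 1.8269]  S=[1.9249]  K=[0.5800; -0.4449]  nu=[3.9002]  x^+=[-1.0428, -1.8901]  P^+=[0.3742 0.1701; 0.1701 1.4458]
step 2: x^-=[-0.6954, -2.2492]  P^-=[0.7944 -0.1604; -0.1604 2.3874]  S=[1.6483]  K=[0.5102; -0.5174]  nu=[3.4431]  x^+=[1.0613, -4.0305]  P^+=[0.3654 0.2747; 0.2747 1.9462]

innov = [3.4431]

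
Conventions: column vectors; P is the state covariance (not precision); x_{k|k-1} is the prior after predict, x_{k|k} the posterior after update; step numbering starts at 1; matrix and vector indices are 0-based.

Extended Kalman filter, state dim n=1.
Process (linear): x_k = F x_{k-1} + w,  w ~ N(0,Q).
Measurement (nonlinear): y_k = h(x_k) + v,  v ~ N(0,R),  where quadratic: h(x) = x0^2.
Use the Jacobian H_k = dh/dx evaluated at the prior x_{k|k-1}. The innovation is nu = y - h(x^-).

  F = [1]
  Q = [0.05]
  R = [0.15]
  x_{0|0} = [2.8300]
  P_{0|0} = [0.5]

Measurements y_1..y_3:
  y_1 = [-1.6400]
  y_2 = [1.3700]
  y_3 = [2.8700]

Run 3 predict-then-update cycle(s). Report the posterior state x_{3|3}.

step 1: x^-=[2.8300]  P^-=[0.5500]  H_jac=[5.6600]  S=[17.7696]  K=[0.1752]  nu=[-9.6489]  x^+=[1.1396]  P^+=[0.0046]
step 2: x^-=[1.1396]  P^-=[0.0546]  H_jac=[2.2793]  S=[0.4339]  K=[0.2871]  nu=[0.0712]  x^+=[1.1601]  P^+=[0.0189]
step 3: x^-=[1.1601]  P^-=[0.0689]  H_jac=[2.3202]  S=[0.5209]  K=[0.3069]  nu=[1.5242]  x^+=[1.6278]  P^+=[0.0198]

x_post = [1.6278]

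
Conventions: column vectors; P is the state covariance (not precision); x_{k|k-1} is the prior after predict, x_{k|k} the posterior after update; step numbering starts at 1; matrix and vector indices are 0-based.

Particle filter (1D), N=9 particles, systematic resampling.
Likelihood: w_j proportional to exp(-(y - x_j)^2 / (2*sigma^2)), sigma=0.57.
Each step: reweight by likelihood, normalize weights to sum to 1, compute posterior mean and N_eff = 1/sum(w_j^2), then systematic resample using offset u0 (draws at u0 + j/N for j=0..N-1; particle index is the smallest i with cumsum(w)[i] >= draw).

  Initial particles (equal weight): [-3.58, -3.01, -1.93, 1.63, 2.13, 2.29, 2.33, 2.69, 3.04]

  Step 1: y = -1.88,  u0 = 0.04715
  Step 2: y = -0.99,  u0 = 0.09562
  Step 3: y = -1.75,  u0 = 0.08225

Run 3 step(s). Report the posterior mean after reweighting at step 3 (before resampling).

step 1: w=[0.0102, 0.1221, 0.8677, 0.0000, 0.0000, 0.0000, 0.0000, 0.0000, 0.0000]  mean=-2.0787  Neff=1.3022  idx=[1, 2, 2, 2, 2, 2, 2, 2, 2]
step 2: w=[0.0009, 0.1249, 0.1249, 0.1249, 0.1249, 0.1249, 0.1249, 0.1249, 0.1249]  mean=-1.9310  Neff=8.0146  idx=[1, 2, 3, 4, 5, 6, 7, 7, 8]
step 3: w=[0.1111, 0.1111, 0.1111, 0.1111, 0.1111, 0.1111, 0.1111, 0.1111, 0.1111]  mean=-1.9300  Neff=9.0000  idx=[0, 1, 2, 3, 4, 5, 6, 7, 8]

post_mean = -1.9300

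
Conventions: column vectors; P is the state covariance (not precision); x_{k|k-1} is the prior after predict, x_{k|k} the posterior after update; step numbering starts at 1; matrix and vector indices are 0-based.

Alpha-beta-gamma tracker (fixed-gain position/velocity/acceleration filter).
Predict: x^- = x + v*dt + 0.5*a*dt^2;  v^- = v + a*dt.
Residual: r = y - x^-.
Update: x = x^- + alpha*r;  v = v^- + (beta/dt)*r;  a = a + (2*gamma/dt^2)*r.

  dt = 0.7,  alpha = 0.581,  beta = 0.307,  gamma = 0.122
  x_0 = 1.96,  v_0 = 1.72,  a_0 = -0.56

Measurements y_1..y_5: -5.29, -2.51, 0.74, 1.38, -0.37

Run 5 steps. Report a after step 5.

step 1: x_pred=3.0268  r=-8.3168  x^+=-1.8053  v^+=-2.3195  a^+=-4.7014
step 2: x_pred=-4.5808  r=2.0708  x^+=-3.3777  v^+=-4.7023  a^+=-3.6703
step 3: x_pred=-7.5685  r=8.3085  x^+=-2.7413  v^+=-3.6276  a^+=0.4670
step 4: x_pred=-5.1662  r=6.5462  x^+=-1.3629  v^+=-0.4298  a^+=3.7268
step 5: x_pred=-0.7506  r=0.3806  x^+=-0.5295  v^+=2.3459  a^+=3.9163

a_post = 3.9163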